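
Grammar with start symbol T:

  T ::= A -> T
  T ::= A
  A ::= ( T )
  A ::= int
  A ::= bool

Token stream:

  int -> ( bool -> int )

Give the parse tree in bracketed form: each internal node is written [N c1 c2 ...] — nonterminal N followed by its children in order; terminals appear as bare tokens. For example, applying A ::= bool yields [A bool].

[T [A int] -> [T [A ( [T [A bool] -> [T [A int]]] )]]]

T
A -> T
int -> T
int -> A
int -> ( T )
int -> ( A -> T )
int -> ( bool -> T )
int -> ( bool -> A )
int -> ( bool -> int )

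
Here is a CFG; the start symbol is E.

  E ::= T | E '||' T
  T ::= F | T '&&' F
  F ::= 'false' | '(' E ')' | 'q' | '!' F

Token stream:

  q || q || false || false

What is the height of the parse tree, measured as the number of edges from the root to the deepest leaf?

6

[E [E [E [E [T [F q]]] || [T [F q]]] || [T [F false]]] || [T [F false]]]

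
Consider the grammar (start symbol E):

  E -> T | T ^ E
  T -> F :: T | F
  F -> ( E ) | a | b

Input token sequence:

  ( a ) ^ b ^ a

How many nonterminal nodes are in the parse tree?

[E [T [F ( [E [T [F a]]] )]] ^ [E [T [F b]] ^ [E [T [F a]]]]]

12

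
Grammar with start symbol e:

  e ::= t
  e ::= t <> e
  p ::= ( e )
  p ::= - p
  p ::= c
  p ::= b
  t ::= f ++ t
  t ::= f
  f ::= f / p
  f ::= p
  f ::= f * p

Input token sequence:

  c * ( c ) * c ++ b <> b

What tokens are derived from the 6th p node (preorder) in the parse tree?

b

[e [t [f [f [f [p c]] * [p ( [e [t [f [p c]]]] )]] * [p c]] ++ [t [f [p b]]]] <> [e [t [f [p b]]]]]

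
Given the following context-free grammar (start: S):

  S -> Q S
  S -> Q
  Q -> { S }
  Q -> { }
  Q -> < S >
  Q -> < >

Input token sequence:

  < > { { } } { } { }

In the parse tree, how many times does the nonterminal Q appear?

5

[S [Q < >] [S [Q { [S [Q { }]] }] [S [Q { }] [S [Q { }]]]]]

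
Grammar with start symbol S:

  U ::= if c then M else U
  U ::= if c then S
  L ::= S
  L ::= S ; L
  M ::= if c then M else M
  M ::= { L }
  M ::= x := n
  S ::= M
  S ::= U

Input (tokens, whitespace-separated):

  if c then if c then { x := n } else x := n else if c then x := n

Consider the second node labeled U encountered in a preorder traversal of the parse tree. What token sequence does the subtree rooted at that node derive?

if c then x := n

[S [U if c then [M if c then [M { [L [S [M x := n]]] }] else [M x := n]] else [U if c then [S [M x := n]]]]]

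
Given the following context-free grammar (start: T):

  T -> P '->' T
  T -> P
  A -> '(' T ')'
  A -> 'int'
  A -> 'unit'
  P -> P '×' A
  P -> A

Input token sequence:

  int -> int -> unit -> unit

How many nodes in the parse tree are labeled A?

[T [P [A int]] -> [T [P [A int]] -> [T [P [A unit]] -> [T [P [A unit]]]]]]

4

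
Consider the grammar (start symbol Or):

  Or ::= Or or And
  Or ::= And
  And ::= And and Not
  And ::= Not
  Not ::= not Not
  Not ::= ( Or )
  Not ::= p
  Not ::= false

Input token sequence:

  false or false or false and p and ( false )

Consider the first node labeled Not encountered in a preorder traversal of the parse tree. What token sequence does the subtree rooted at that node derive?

false

[Or [Or [Or [And [Not false]]] or [And [Not false]]] or [And [And [And [Not false]] and [Not p]] and [Not ( [Or [And [Not false]]] )]]]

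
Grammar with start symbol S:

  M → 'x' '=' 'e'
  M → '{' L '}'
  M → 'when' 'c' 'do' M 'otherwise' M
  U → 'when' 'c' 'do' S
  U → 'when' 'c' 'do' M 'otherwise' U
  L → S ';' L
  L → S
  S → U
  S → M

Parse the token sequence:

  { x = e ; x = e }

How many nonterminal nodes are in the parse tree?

8

[S [M { [L [S [M x = e]] ; [L [S [M x = e]]]] }]]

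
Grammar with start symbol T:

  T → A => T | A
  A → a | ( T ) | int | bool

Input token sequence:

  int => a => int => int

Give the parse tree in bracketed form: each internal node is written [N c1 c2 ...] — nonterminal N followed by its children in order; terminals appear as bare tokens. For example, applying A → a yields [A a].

T
A => T
int => T
int => A => T
int => a => T
int => a => A => T
int => a => int => T
int => a => int => A
int => a => int => int

[T [A int] => [T [A a] => [T [A int] => [T [A int]]]]]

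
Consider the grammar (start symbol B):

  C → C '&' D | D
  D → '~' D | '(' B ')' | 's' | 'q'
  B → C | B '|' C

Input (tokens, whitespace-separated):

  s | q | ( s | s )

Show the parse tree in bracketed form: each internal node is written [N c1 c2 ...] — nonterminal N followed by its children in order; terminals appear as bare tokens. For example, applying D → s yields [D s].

[B [B [B [C [D s]]] | [C [D q]]] | [C [D ( [B [B [C [D s]]] | [C [D s]]] )]]]

B
B | C
B | C | C
C | C | C
D | C | C
s | C | C
s | D | C
s | q | C
s | q | D
s | q | ( B )
s | q | ( B | C )
s | q | ( C | C )
s | q | ( D | C )
s | q | ( s | C )
s | q | ( s | D )
s | q | ( s | s )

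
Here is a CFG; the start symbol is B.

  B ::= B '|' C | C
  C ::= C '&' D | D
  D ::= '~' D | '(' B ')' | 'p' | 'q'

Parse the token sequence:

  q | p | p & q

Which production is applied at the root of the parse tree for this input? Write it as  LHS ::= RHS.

[B [B [B [C [D q]]] | [C [D p]]] | [C [C [D p]] & [D q]]]

B ::= B '|' C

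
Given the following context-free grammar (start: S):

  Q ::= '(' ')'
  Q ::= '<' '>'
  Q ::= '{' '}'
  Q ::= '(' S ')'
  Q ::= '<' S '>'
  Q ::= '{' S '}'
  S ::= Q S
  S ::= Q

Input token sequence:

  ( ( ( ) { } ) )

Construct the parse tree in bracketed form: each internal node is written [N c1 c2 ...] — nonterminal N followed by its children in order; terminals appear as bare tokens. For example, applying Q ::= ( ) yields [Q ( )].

S
Q
( S )
( Q )
( ( S ) )
( ( Q S ) )
( ( ( ) S ) )
( ( ( ) Q ) )
( ( ( ) { } ) )

[S [Q ( [S [Q ( [S [Q ( )] [S [Q { }]]] )]] )]]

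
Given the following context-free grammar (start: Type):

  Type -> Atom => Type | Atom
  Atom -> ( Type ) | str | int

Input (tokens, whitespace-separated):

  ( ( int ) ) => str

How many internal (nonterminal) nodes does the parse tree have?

[Type [Atom ( [Type [Atom ( [Type [Atom int]] )]] )] => [Type [Atom str]]]

8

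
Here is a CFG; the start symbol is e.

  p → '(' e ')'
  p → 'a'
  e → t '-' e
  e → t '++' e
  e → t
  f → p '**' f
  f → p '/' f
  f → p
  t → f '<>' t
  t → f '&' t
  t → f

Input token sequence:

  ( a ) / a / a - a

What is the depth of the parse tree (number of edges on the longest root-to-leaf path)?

[e [t [f [p ( [e [t [f [p a]]]] )] / [f [p a] / [f [p a]]]]] - [e [t [f [p a]]]]]

8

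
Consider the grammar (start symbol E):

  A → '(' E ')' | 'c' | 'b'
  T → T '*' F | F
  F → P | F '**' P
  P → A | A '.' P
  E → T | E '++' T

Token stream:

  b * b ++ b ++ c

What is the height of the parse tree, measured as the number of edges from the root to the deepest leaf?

[E [E [E [T [T [F [P [A b]]]] * [F [P [A b]]]]] ++ [T [F [P [A b]]]]] ++ [T [F [P [A c]]]]]

8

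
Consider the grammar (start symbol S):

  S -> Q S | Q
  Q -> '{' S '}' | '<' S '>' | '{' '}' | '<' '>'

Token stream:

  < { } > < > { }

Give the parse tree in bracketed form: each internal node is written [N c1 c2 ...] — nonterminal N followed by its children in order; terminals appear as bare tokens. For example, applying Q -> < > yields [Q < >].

S
Q S
< S > S
< Q > S
< { } > S
< { } > Q S
< { } > < > S
< { } > < > Q
< { } > < > { }

[S [Q < [S [Q { }]] >] [S [Q < >] [S [Q { }]]]]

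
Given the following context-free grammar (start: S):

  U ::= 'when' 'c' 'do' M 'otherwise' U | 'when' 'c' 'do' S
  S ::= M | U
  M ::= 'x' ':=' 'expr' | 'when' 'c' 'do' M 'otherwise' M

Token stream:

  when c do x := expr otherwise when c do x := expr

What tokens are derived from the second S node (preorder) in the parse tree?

x := expr

[S [U when c do [M x := expr] otherwise [U when c do [S [M x := expr]]]]]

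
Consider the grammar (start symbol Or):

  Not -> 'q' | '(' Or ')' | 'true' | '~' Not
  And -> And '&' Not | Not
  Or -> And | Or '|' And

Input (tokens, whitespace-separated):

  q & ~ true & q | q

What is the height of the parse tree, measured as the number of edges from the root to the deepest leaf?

[Or [Or [And [And [And [Not q]] & [Not ~ [Not true]]] & [Not q]]] | [And [Not q]]]

6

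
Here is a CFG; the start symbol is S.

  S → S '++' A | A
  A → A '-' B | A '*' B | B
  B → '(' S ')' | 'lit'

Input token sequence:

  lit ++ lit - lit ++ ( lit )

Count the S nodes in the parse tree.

4

[S [S [S [A [B lit]]] ++ [A [A [B lit]] - [B lit]]] ++ [A [B ( [S [A [B lit]]] )]]]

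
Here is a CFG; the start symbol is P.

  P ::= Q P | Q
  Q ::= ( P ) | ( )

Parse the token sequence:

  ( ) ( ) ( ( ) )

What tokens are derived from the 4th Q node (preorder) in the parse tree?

[P [Q ( )] [P [Q ( )] [P [Q ( [P [Q ( )]] )]]]]

( )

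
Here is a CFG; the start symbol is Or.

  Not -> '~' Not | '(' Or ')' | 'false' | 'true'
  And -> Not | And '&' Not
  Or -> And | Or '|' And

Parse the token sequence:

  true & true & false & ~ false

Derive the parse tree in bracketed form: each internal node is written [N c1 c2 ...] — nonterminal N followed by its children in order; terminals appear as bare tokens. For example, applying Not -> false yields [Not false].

Or
And
And & Not
And & Not & Not
And & Not & Not & Not
Not & Not & Not & Not
true & Not & Not & Not
true & true & Not & Not
true & true & false & Not
true & true & false & ~ Not
true & true & false & ~ false

[Or [And [And [And [And [Not true]] & [Not true]] & [Not false]] & [Not ~ [Not false]]]]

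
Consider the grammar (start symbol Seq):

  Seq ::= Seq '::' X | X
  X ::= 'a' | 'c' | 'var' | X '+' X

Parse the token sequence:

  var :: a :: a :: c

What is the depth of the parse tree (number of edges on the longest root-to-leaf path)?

[Seq [Seq [Seq [Seq [X var]] :: [X a]] :: [X a]] :: [X c]]

5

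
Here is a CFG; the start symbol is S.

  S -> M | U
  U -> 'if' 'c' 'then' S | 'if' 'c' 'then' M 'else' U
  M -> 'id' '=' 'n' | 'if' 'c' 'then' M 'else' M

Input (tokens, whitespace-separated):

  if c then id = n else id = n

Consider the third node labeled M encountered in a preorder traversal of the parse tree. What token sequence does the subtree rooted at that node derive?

[S [M if c then [M id = n] else [M id = n]]]

id = n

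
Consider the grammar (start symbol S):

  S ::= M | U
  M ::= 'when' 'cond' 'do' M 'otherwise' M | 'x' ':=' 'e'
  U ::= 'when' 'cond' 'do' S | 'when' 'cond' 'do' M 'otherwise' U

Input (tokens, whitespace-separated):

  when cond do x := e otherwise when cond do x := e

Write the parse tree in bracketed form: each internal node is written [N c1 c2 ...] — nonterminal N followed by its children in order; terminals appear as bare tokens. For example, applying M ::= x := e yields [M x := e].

[S [U when cond do [M x := e] otherwise [U when cond do [S [M x := e]]]]]

S
U
when cond do M otherwise U
when cond do x := e otherwise U
when cond do x := e otherwise when cond do S
when cond do x := e otherwise when cond do M
when cond do x := e otherwise when cond do x := e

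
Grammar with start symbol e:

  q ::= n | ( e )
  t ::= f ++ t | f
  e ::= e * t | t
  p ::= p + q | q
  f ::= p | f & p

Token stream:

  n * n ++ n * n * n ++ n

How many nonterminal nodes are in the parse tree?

[e [e [e [e [t [f [p [q n]]]]] * [t [f [p [q n]]] ++ [t [f [p [q n]]]]]] * [t [f [p [q n]]]]] * [t [f [p [q n]]] ++ [t [f [p [q n]]]]]]

28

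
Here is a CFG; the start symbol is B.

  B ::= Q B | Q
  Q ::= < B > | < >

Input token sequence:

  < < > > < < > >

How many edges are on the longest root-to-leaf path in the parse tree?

[B [Q < [B [Q < >]] >] [B [Q < [B [Q < >]] >]]]

5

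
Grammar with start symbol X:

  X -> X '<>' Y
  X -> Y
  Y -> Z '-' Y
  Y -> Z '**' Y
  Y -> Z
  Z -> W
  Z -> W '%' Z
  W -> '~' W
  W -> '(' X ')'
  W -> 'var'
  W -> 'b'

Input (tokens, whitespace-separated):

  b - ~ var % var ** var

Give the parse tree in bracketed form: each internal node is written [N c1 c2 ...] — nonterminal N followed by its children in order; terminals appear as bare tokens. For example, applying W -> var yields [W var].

X
Y
Z - Y
W - Y
b - Y
b - Z ** Y
b - W % Z ** Y
b - ~ W % Z ** Y
b - ~ var % Z ** Y
b - ~ var % W ** Y
b - ~ var % var ** Y
b - ~ var % var ** Z
b - ~ var % var ** W
b - ~ var % var ** var

[X [Y [Z [W b]] - [Y [Z [W ~ [W var]] % [Z [W var]]] ** [Y [Z [W var]]]]]]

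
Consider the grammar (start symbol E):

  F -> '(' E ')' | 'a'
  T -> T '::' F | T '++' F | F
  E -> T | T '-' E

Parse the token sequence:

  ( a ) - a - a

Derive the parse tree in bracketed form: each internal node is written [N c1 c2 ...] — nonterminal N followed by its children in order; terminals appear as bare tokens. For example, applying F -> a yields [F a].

E
T - E
F - E
( E ) - E
( T ) - E
( F ) - E
( a ) - E
( a ) - T - E
( a ) - F - E
( a ) - a - E
( a ) - a - T
( a ) - a - F
( a ) - a - a

[E [T [F ( [E [T [F a]]] )]] - [E [T [F a]] - [E [T [F a]]]]]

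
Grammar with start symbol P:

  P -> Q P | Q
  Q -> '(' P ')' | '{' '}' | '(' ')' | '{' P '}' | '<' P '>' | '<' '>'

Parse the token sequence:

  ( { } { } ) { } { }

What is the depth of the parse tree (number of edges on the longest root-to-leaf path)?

5

[P [Q ( [P [Q { }] [P [Q { }]]] )] [P [Q { }] [P [Q { }]]]]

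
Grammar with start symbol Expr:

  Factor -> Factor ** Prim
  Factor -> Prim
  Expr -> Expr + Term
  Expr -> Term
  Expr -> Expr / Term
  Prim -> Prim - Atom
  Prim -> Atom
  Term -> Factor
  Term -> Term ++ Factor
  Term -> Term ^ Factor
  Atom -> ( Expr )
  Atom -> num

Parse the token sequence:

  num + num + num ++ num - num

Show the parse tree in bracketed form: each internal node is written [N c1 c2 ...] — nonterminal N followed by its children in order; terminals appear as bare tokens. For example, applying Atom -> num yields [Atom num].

[Expr [Expr [Expr [Term [Factor [Prim [Atom num]]]]] + [Term [Factor [Prim [Atom num]]]]] + [Term [Term [Factor [Prim [Atom num]]]] ++ [Factor [Prim [Prim [Atom num]] - [Atom num]]]]]

Expr
Expr + Term
Expr + Term + Term
Term + Term + Term
Factor + Term + Term
Prim + Term + Term
Atom + Term + Term
num + Term + Term
num + Factor + Term
num + Prim + Term
num + Atom + Term
num + num + Term
num + num + Term ++ Factor
num + num + Factor ++ Factor
num + num + Prim ++ Factor
num + num + Atom ++ Factor
num + num + num ++ Factor
num + num + num ++ Prim
num + num + num ++ Prim - Atom
num + num + num ++ Atom - Atom
num + num + num ++ num - Atom
num + num + num ++ num - num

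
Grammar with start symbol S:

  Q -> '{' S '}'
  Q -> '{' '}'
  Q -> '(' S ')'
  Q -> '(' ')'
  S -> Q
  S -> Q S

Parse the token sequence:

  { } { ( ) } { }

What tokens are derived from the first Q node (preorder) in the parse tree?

{ }

[S [Q { }] [S [Q { [S [Q ( )]] }] [S [Q { }]]]]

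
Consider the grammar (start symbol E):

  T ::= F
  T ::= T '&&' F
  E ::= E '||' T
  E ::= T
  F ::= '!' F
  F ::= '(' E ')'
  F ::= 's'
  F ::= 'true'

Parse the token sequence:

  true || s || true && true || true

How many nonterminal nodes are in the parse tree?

[E [E [E [E [T [F true]]] || [T [F s]]] || [T [T [F true]] && [F true]]] || [T [F true]]]

14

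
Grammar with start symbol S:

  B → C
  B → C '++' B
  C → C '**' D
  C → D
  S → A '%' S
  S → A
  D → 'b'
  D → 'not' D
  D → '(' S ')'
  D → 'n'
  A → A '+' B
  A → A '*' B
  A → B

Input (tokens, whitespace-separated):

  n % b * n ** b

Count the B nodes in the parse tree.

[S [A [B [C [D n]]]] % [S [A [A [B [C [D b]]]] * [B [C [C [D n]] ** [D b]]]]]]

3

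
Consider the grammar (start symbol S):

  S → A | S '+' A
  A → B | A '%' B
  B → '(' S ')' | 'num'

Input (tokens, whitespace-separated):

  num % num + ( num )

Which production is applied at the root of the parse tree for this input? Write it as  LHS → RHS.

S → S '+' A

[S [S [A [A [B num]] % [B num]]] + [A [B ( [S [A [B num]]] )]]]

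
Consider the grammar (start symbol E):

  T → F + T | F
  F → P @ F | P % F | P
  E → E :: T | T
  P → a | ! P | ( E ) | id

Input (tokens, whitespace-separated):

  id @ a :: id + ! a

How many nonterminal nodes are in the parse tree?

14

[E [E [T [F [P id] @ [F [P a]]]]] :: [T [F [P id]] + [T [F [P ! [P a]]]]]]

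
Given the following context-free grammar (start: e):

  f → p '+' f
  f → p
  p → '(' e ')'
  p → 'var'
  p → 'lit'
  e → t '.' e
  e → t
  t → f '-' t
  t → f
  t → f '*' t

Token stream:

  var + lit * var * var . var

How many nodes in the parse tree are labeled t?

4

[e [t [f [p var] + [f [p lit]]] * [t [f [p var]] * [t [f [p var]]]]] . [e [t [f [p var]]]]]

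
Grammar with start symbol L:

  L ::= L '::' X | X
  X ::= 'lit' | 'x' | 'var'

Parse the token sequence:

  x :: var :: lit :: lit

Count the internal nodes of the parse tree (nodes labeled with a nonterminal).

[L [L [L [L [X x]] :: [X var]] :: [X lit]] :: [X lit]]

8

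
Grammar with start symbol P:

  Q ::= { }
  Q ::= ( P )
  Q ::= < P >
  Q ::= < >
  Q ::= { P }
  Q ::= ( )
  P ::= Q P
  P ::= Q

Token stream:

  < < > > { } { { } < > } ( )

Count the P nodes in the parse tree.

[P [Q < [P [Q < >]] >] [P [Q { }] [P [Q { [P [Q { }] [P [Q < >]]] }] [P [Q ( )]]]]]

7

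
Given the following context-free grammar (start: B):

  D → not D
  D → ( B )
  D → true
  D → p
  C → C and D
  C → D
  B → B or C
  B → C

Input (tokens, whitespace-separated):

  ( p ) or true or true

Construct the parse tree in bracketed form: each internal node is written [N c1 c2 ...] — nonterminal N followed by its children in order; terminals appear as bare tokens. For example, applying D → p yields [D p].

[B [B [B [C [D ( [B [C [D p]]] )]]] or [C [D true]]] or [C [D true]]]

B
B or C
B or C or C
C or C or C
D or C or C
( B ) or C or C
( C ) or C or C
( D ) or C or C
( p ) or C or C
( p ) or D or C
( p ) or true or C
( p ) or true or D
( p ) or true or true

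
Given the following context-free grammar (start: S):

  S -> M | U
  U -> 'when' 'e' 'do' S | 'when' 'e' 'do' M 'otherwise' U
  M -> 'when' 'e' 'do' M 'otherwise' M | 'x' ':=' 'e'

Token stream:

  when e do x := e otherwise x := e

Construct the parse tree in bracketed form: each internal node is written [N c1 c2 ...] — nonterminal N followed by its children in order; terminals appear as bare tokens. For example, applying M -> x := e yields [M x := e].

[S [M when e do [M x := e] otherwise [M x := e]]]

S
M
when e do M otherwise M
when e do x := e otherwise M
when e do x := e otherwise x := e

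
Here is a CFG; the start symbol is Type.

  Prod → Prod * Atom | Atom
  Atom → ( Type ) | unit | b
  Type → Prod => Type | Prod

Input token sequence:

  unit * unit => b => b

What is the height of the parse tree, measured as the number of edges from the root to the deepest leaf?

5

[Type [Prod [Prod [Atom unit]] * [Atom unit]] => [Type [Prod [Atom b]] => [Type [Prod [Atom b]]]]]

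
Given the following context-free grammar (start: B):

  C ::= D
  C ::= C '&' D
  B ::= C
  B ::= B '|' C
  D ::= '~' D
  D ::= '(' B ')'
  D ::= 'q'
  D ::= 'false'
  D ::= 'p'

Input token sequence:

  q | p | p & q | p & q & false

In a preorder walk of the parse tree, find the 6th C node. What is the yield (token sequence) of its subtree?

p & q

[B [B [B [B [C [D q]]] | [C [D p]]] | [C [C [D p]] & [D q]]] | [C [C [C [D p]] & [D q]] & [D false]]]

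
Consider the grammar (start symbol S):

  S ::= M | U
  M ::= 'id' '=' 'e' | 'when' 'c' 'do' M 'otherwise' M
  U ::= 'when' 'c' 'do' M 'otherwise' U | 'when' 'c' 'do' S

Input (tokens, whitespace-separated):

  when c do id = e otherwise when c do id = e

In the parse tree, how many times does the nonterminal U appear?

[S [U when c do [M id = e] otherwise [U when c do [S [M id = e]]]]]

2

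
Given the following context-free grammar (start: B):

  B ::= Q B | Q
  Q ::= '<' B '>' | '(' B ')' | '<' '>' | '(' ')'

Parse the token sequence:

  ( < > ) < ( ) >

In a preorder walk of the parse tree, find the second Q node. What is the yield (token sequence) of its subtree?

< >

[B [Q ( [B [Q < >]] )] [B [Q < [B [Q ( )]] >]]]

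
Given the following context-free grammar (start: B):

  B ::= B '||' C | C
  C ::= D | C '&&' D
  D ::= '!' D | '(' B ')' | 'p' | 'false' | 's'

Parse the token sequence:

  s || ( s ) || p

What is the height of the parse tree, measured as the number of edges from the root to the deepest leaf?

7

[B [B [B [C [D s]]] || [C [D ( [B [C [D s]]] )]]] || [C [D p]]]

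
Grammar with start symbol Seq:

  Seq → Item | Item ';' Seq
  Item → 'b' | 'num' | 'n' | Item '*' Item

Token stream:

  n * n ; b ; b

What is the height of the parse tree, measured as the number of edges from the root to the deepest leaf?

4

[Seq [Item [Item n] * [Item n]] ; [Seq [Item b] ; [Seq [Item b]]]]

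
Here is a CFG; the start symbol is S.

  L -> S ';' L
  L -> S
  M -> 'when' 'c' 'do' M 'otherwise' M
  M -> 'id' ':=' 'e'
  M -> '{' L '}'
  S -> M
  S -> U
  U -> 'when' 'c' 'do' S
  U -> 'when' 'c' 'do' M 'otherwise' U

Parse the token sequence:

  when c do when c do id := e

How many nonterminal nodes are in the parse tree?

6

[S [U when c do [S [U when c do [S [M id := e]]]]]]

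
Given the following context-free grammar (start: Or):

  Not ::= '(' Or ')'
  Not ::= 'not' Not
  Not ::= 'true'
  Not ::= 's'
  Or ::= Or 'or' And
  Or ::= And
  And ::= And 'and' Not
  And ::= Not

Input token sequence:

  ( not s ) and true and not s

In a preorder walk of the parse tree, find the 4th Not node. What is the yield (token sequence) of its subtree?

[Or [And [And [And [Not ( [Or [And [Not not [Not s]]]] )]] and [Not true]] and [Not not [Not s]]]]

true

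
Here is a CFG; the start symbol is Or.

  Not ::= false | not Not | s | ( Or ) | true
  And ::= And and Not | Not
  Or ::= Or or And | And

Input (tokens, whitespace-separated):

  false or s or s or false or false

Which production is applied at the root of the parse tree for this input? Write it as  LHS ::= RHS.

[Or [Or [Or [Or [Or [And [Not false]]] or [And [Not s]]] or [And [Not s]]] or [And [Not false]]] or [And [Not false]]]

Or ::= Or or And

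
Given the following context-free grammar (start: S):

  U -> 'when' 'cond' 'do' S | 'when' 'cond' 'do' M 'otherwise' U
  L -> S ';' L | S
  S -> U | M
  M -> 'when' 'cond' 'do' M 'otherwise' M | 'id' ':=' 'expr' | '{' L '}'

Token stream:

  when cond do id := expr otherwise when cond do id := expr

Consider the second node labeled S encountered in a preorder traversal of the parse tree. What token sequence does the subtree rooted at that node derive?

[S [U when cond do [M id := expr] otherwise [U when cond do [S [M id := expr]]]]]

id := expr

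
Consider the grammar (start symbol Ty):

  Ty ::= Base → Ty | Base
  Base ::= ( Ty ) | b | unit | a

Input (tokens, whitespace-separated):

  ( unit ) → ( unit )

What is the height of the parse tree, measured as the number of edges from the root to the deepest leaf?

5

[Ty [Base ( [Ty [Base unit]] )] → [Ty [Base ( [Ty [Base unit]] )]]]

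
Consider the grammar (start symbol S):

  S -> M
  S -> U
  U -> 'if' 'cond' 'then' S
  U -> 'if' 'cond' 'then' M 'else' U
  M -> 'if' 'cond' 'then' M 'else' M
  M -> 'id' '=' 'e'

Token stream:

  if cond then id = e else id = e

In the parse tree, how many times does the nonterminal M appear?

3

[S [M if cond then [M id = e] else [M id = e]]]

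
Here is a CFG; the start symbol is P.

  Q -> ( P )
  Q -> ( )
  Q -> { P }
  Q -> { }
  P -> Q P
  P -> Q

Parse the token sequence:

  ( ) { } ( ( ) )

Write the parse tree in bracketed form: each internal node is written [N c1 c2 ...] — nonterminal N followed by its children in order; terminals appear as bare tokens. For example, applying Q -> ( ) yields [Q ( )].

P
Q P
( ) P
( ) Q P
( ) { } P
( ) { } Q
( ) { } ( P )
( ) { } ( Q )
( ) { } ( ( ) )

[P [Q ( )] [P [Q { }] [P [Q ( [P [Q ( )]] )]]]]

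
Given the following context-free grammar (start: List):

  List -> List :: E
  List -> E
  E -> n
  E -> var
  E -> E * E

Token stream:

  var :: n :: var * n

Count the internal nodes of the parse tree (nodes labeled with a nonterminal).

8

[List [List [List [E var]] :: [E n]] :: [E [E var] * [E n]]]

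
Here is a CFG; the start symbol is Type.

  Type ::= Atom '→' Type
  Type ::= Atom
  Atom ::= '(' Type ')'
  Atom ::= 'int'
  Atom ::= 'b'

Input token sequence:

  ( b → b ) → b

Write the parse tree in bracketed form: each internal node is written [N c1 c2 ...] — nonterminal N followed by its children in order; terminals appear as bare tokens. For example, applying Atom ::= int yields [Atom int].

Type
Atom → Type
( Type ) → Type
( Atom → Type ) → Type
( b → Type ) → Type
( b → Atom ) → Type
( b → b ) → Type
( b → b ) → Atom
( b → b ) → b

[Type [Atom ( [Type [Atom b] → [Type [Atom b]]] )] → [Type [Atom b]]]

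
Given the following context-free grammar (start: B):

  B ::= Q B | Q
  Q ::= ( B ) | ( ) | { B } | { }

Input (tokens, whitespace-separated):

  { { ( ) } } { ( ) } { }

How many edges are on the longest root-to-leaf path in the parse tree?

[B [Q { [B [Q { [B [Q ( )]] }]] }] [B [Q { [B [Q ( )]] }] [B [Q { }]]]]

6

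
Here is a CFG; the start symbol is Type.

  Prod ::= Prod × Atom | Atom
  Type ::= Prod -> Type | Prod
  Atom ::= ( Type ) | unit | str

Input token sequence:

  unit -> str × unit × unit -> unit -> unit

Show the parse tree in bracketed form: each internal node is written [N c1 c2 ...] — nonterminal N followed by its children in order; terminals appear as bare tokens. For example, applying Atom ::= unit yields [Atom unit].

[Type [Prod [Atom unit]] -> [Type [Prod [Prod [Prod [Atom str]] × [Atom unit]] × [Atom unit]] -> [Type [Prod [Atom unit]] -> [Type [Prod [Atom unit]]]]]]

Type
Prod -> Type
Atom -> Type
unit -> Type
unit -> Prod -> Type
unit -> Prod × Atom -> Type
unit -> Prod × Atom × Atom -> Type
unit -> Atom × Atom × Atom -> Type
unit -> str × Atom × Atom -> Type
unit -> str × unit × Atom -> Type
unit -> str × unit × unit -> Type
unit -> str × unit × unit -> Prod -> Type
unit -> str × unit × unit -> Atom -> Type
unit -> str × unit × unit -> unit -> Type
unit -> str × unit × unit -> unit -> Prod
unit -> str × unit × unit -> unit -> Atom
unit -> str × unit × unit -> unit -> unit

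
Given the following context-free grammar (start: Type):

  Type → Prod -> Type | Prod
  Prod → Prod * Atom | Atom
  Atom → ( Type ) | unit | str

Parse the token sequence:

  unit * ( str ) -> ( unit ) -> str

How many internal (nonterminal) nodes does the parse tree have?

17

[Type [Prod [Prod [Atom unit]] * [Atom ( [Type [Prod [Atom str]]] )]] -> [Type [Prod [Atom ( [Type [Prod [Atom unit]]] )]] -> [Type [Prod [Atom str]]]]]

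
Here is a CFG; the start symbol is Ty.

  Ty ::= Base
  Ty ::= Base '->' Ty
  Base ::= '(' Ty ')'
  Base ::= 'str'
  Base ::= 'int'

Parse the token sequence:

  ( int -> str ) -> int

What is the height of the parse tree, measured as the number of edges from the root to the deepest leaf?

5

[Ty [Base ( [Ty [Base int] -> [Ty [Base str]]] )] -> [Ty [Base int]]]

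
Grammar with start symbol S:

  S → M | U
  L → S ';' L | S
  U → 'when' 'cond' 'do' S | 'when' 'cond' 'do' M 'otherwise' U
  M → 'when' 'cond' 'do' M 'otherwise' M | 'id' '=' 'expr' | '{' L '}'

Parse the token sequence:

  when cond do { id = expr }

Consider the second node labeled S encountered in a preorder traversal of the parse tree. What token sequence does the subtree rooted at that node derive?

[S [U when cond do [S [M { [L [S [M id = expr]]] }]]]]

{ id = expr }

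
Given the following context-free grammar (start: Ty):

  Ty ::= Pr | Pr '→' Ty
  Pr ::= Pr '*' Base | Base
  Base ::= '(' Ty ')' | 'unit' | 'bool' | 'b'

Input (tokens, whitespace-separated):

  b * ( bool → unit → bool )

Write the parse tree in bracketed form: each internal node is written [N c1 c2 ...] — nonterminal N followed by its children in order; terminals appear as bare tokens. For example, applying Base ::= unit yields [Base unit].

Ty
Pr
Pr * Base
Base * Base
b * Base
b * ( Ty )
b * ( Pr → Ty )
b * ( Base → Ty )
b * ( bool → Ty )
b * ( bool → Pr → Ty )
b * ( bool → Base → Ty )
b * ( bool → unit → Ty )
b * ( bool → unit → Pr )
b * ( bool → unit → Base )
b * ( bool → unit → bool )

[Ty [Pr [Pr [Base b]] * [Base ( [Ty [Pr [Base bool]] → [Ty [Pr [Base unit]] → [Ty [Pr [Base bool]]]]] )]]]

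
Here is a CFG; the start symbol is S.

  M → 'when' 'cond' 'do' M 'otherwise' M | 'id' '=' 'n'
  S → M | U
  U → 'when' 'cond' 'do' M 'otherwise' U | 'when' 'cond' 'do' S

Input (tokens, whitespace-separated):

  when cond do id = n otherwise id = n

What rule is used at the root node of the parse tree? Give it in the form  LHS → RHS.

S → M

[S [M when cond do [M id = n] otherwise [M id = n]]]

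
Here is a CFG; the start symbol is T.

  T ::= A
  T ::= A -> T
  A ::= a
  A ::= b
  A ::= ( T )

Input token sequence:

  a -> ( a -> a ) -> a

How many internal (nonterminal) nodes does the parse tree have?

10

[T [A a] -> [T [A ( [T [A a] -> [T [A a]]] )] -> [T [A a]]]]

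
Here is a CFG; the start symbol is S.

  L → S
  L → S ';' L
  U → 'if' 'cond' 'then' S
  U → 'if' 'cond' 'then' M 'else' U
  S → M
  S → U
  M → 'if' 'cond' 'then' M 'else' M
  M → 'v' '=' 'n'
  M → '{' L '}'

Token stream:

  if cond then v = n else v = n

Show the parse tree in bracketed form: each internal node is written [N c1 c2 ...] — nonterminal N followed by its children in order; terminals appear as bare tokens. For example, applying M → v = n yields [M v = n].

[S [M if cond then [M v = n] else [M v = n]]]

S
M
if cond then M else M
if cond then v = n else M
if cond then v = n else v = n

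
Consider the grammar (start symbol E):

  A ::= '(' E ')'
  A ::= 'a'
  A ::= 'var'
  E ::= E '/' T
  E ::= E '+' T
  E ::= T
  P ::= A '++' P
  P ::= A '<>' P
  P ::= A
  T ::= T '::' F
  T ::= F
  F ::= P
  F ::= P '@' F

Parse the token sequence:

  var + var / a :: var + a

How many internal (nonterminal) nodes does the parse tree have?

24

[E [E [E [E [T [F [P [A var]]]]] + [T [F [P [A var]]]]] / [T [T [F [P [A a]]]] :: [F [P [A var]]]]] + [T [F [P [A a]]]]]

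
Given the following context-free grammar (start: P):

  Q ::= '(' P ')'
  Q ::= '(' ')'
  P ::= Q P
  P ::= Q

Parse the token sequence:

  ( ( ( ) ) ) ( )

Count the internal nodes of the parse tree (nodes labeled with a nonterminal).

[P [Q ( [P [Q ( [P [Q ( )]] )]] )] [P [Q ( )]]]

8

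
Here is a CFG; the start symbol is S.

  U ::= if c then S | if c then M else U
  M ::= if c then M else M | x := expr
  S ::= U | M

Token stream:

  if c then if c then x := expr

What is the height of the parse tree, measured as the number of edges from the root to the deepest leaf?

[S [U if c then [S [U if c then [S [M x := expr]]]]]]

6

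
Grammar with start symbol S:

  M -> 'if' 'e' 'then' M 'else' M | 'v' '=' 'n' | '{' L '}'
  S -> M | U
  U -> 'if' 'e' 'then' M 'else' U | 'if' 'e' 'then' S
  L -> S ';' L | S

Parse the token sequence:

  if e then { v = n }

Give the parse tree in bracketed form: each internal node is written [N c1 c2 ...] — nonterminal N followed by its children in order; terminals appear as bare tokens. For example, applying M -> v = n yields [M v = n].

[S [U if e then [S [M { [L [S [M v = n]]] }]]]]

S
U
if e then S
if e then M
if e then { L }
if e then { S }
if e then { M }
if e then { v = n }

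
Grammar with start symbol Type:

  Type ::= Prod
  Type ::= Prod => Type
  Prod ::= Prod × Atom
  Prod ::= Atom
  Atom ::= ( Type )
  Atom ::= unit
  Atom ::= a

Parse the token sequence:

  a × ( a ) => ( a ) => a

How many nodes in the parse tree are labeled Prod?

6

[Type [Prod [Prod [Atom a]] × [Atom ( [Type [Prod [Atom a]]] )]] => [Type [Prod [Atom ( [Type [Prod [Atom a]]] )]] => [Type [Prod [Atom a]]]]]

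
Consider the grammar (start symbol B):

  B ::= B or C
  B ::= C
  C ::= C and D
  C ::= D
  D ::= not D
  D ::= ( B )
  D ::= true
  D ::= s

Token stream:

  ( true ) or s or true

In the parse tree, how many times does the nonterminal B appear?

4

[B [B [B [C [D ( [B [C [D true]]] )]]] or [C [D s]]] or [C [D true]]]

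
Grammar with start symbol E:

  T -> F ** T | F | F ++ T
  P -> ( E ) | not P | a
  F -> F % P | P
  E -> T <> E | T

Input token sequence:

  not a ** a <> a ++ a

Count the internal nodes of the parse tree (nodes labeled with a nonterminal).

15

[E [T [F [P not [P a]]] ** [T [F [P a]]]] <> [E [T [F [P a]] ++ [T [F [P a]]]]]]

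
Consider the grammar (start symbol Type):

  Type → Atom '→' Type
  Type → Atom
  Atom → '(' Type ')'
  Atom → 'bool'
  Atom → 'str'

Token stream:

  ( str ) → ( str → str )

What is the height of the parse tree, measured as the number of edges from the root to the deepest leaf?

[Type [Atom ( [Type [Atom str]] )] → [Type [Atom ( [Type [Atom str] → [Type [Atom str]]] )]]]

6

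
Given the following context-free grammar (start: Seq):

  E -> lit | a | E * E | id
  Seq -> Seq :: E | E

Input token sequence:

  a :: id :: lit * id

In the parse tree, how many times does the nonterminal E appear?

[Seq [Seq [Seq [E a]] :: [E id]] :: [E [E lit] * [E id]]]

5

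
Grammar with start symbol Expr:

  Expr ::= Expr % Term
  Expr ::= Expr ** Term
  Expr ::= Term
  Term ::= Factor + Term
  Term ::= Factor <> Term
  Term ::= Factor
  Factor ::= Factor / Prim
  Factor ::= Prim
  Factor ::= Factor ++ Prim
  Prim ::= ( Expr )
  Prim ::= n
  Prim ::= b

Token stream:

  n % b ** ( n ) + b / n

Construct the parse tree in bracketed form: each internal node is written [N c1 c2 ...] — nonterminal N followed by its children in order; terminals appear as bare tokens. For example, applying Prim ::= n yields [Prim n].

[Expr [Expr [Expr [Term [Factor [Prim n]]]] % [Term [Factor [Prim b]]]] ** [Term [Factor [Prim ( [Expr [Term [Factor [Prim n]]]] )]] + [Term [Factor [Factor [Prim b]] / [Prim n]]]]]

Expr
Expr ** Term
Expr % Term ** Term
Term % Term ** Term
Factor % Term ** Term
Prim % Term ** Term
n % Term ** Term
n % Factor ** Term
n % Prim ** Term
n % b ** Term
n % b ** Factor + Term
n % b ** Prim + Term
n % b ** ( Expr ) + Term
n % b ** ( Term ) + Term
n % b ** ( Factor ) + Term
n % b ** ( Prim ) + Term
n % b ** ( n ) + Term
n % b ** ( n ) + Factor
n % b ** ( n ) + Factor / Prim
n % b ** ( n ) + Prim / Prim
n % b ** ( n ) + b / Prim
n % b ** ( n ) + b / n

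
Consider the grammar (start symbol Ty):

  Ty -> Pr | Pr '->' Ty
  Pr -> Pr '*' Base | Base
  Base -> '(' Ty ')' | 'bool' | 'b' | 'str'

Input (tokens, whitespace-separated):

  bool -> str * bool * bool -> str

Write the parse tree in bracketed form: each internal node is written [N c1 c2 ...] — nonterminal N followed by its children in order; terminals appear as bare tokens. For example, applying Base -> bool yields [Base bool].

[Ty [Pr [Base bool]] -> [Ty [Pr [Pr [Pr [Base str]] * [Base bool]] * [Base bool]] -> [Ty [Pr [Base str]]]]]

Ty
Pr -> Ty
Base -> Ty
bool -> Ty
bool -> Pr -> Ty
bool -> Pr * Base -> Ty
bool -> Pr * Base * Base -> Ty
bool -> Base * Base * Base -> Ty
bool -> str * Base * Base -> Ty
bool -> str * bool * Base -> Ty
bool -> str * bool * bool -> Ty
bool -> str * bool * bool -> Pr
bool -> str * bool * bool -> Base
bool -> str * bool * bool -> str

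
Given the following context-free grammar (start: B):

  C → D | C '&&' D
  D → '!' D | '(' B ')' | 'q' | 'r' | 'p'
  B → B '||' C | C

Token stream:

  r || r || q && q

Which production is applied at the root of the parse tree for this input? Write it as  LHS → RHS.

[B [B [B [C [D r]]] || [C [D r]]] || [C [C [D q]] && [D q]]]

B → B '||' C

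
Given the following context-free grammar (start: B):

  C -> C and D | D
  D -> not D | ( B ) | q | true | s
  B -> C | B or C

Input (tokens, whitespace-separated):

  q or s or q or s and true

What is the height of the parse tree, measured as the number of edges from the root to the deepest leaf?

6

[B [B [B [B [C [D q]]] or [C [D s]]] or [C [D q]]] or [C [C [D s]] and [D true]]]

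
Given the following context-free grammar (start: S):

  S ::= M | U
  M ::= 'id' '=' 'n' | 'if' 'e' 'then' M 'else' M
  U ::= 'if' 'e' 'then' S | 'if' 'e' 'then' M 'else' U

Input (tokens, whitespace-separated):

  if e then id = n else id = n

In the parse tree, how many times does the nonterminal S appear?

1

[S [M if e then [M id = n] else [M id = n]]]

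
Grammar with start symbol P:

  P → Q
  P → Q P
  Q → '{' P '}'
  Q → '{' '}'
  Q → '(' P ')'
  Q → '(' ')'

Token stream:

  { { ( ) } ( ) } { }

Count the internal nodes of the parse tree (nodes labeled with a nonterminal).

[P [Q { [P [Q { [P [Q ( )]] }] [P [Q ( )]]] }] [P [Q { }]]]

10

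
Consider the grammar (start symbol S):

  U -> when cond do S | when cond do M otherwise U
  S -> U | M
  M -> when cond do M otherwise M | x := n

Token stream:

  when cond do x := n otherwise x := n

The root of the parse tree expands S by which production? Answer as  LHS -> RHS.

S -> M

[S [M when cond do [M x := n] otherwise [M x := n]]]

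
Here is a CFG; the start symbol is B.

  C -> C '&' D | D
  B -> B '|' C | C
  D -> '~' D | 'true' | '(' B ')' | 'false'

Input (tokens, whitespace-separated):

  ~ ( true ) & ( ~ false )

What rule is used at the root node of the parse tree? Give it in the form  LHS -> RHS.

B -> C

[B [C [C [D ~ [D ( [B [C [D true]]] )]]] & [D ( [B [C [D ~ [D false]]]] )]]]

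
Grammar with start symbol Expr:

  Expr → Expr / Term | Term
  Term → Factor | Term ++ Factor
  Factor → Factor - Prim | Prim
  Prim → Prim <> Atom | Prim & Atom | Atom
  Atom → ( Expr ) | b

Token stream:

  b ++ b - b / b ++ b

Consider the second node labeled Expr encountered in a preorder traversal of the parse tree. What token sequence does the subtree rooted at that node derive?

b ++ b - b

[Expr [Expr [Term [Term [Factor [Prim [Atom b]]]] ++ [Factor [Factor [Prim [Atom b]]] - [Prim [Atom b]]]]] / [Term [Term [Factor [Prim [Atom b]]]] ++ [Factor [Prim [Atom b]]]]]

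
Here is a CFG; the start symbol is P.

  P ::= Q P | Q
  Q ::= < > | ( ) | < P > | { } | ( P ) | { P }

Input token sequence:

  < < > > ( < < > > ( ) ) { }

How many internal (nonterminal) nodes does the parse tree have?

[P [Q < [P [Q < >]] >] [P [Q ( [P [Q < [P [Q < >]] >] [P [Q ( )]]] )] [P [Q { }]]]]

14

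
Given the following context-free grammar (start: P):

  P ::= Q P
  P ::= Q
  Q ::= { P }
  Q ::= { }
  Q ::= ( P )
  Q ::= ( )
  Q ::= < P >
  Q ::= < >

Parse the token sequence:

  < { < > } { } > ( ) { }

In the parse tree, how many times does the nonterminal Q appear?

[P [Q < [P [Q { [P [Q < >]] }] [P [Q { }]]] >] [P [Q ( )] [P [Q { }]]]]

6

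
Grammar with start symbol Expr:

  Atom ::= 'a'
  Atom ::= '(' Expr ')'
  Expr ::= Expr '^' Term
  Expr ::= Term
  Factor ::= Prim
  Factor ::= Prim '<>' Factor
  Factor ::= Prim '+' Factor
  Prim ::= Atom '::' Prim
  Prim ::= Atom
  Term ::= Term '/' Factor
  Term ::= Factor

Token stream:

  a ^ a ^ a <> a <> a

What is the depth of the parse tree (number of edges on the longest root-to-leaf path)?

[Expr [Expr [Expr [Term [Factor [Prim [Atom a]]]]] ^ [Term [Factor [Prim [Atom a]]]]] ^ [Term [Factor [Prim [Atom a]] <> [Factor [Prim [Atom a]] <> [Factor [Prim [Atom a]]]]]]]

7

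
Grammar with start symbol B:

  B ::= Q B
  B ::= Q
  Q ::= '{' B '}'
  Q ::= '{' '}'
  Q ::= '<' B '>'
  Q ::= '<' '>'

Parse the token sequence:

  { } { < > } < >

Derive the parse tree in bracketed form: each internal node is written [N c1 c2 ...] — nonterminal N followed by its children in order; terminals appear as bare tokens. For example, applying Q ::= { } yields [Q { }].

B
Q B
{ } B
{ } Q B
{ } { B } B
{ } { Q } B
{ } { < > } B
{ } { < > } Q
{ } { < > } < >

[B [Q { }] [B [Q { [B [Q < >]] }] [B [Q < >]]]]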